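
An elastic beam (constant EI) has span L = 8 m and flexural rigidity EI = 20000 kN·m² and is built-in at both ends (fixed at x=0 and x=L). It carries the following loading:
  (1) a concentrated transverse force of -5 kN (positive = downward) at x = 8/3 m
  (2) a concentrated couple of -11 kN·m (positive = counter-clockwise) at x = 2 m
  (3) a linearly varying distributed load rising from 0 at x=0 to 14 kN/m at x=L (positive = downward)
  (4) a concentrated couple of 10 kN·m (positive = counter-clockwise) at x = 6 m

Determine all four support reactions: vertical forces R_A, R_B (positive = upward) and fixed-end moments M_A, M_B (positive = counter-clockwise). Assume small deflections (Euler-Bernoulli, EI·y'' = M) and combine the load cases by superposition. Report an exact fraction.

Load 1 — point force P=-5 kN at a=8/3 m (b=L-a=16/3):
  R_A = Pb²(3a+b)/L³ = (-5)·(16/3)²·(3·(8/3)+(16/3))/8³ = -100/27 kN
  M_A = Pab²/L² = (-5)·(8/3)·(16/3)²/8² = -160/27 kN·m
  R_B = Pa²(a+3b)/L³ = (-5)·(8/3)²·((8/3)+3·(16/3))/8³ = -35/27 kN
  M_B = -Pa²b/L² = -(-5)·(8/3)²·(16/3)/8² = 80/27 kN·m
Load 2 — applied couple M₀=-11 kN·m at a=2 m (b=L-a=6):
  R_A = 6M₀ab/L³ = 6·(-11)·2·6/8³ = -99/64 kN
  M_A = M₀b(2a-b)/L² = (-11)·6·(2·2-6)/8² = 33/16 kN·m
  R_B = -6M₀ab/L³ = -6·(-11)·2·6/8³ = 99/64 kN
  M_B = M₀a(2b-a)/L² = (-11)·2·(2·6-2)/8² = -55/16 kN·m
Load 3 — triangular load w₀=14 kN/m (0→w₀ over full span):
  R_A = 3w₀L/20 = 3·14·8/20 = 84/5 kN
  M_A = w₀L²/30 = 14·8²/30 = 448/15 kN·m
  R_B = 7w₀L/20 = 7·14·8/20 = 196/5 kN
  M_B = -w₀L²/20 = -14·8²/20 = -224/5 kN·m
Load 4 — applied couple M₀=10 kN·m at a=6 m (b=L-a=2):
  R_A = 6M₀ab/L³ = 6·10·6·2/8³ = 45/32 kN
  M_A = M₀b(2a-b)/L² = 10·2·(2·6-2)/8² = 25/8 kN·m
  R_B = -6M₀ab/L³ = -6·10·6·2/8³ = -45/32 kN
  M_B = M₀a(2b-a)/L² = 10·6·(2·2-6)/8² = -15/8 kN·m
Superposition: R_A = 111937/8640 kN, M_A = 62917/2160 kN·m, R_B = 328703/8640 kN, M_B = -101843/2160 kN·m

R_A = 111937/8640 kN, M_A = 62917/2160 kN·m, R_B = 328703/8640 kN, M_B = -101843/2160 kN·m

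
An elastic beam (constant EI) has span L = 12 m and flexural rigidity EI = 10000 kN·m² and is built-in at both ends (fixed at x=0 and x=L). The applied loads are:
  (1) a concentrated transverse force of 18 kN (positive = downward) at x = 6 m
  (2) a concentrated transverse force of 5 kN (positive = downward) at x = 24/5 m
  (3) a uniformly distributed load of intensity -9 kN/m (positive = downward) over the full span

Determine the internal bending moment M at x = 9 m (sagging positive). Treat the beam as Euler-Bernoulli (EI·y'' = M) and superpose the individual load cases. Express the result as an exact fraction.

M(9) = -699/50 kN·m

Load 1 — point force P=18 kN at a=6 m (b=L-a=6):
  M_1 = Pa²(a+3b)(L-x)/L³ - Pa²b/L²  [x>a] = 18·6²·(6+3·6)·(12-9)/12³ - 18·6²·6/12² = 0 kN·m
Load 2 — point force P=5 kN at a=24/5 m (b=L-a=36/5):
  M_2 = Pa²(a+3b)(L-x)/L³ - Pa²b/L²  [x>a] = 5·(24/5)²·((24/5)+3·(36/5))·(12-9)/12³ - 5·(24/5)²·(36/5)/12² = -12/25 kN·m
Load 3 — uniform load w=-9 kN/m over full span:
  M_3 = wLx/2 - wL²/12 - wx²/2 = (-9)·12·9/2 - (-9)·12²/12 - (-9)·9²/2 = -27/2 kN·m
Superposition: M = Σ M_i = -699/50 kN·m ≈ -13.980000 kN·m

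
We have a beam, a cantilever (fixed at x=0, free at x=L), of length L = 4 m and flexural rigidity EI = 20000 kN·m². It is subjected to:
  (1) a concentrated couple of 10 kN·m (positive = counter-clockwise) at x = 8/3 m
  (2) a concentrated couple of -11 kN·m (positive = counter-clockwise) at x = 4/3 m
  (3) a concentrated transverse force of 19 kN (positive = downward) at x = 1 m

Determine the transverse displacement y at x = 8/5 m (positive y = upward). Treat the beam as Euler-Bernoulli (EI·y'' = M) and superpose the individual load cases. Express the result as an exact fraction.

y(8/5) = -1163/1800000 m

Load 1 — applied couple M₀=10 kN·m at a=8/3 m (b=L-a=4/3):
  y_1 = M₀x²/(2EI)  [x≤a] = 10·(8/5)²/(2·20000) = 2/3125 m
Load 2 — applied couple M₀=-11 kN·m at a=4/3 m (b=L-a=8/3):
  y_2 = M₀a(2x-a)/(2EI)  [x>a] = (-11)·(4/3)·(2·(8/5)-(4/3))/(2·20000) = -77/112500 m
Load 3 — point force P=19 kN at a=1 m (b=L-a=3):
  y_3 = -Pa²(3x-a)/(6EI)  [x>a] = -19·1²·(3·(8/5)-1)/(6·20000) = -361/600000 m
Superposition: y = Σ y_i = -1163/1800000 m ≈ -0.000646 m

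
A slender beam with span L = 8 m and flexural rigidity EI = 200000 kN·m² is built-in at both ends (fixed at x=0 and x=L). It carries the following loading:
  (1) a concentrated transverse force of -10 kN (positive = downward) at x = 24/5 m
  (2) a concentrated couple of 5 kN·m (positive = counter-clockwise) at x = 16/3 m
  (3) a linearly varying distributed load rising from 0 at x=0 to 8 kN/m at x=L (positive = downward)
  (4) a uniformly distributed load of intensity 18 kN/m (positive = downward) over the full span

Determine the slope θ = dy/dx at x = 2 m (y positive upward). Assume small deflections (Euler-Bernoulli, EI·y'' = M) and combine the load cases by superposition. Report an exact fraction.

Load 1 — point force P=-10 kN at a=24/5 m (b=L-a=16/5):
  θ_1 = -Pb²x(2aL-(3a+b)x)/(2L³EI)  [x≤a] = -(-10)·(16/5)²·2·(2·(24/5)·8-(3·(24/5)+(16/5))·2)/(2·8³·200000) = 13/312500 rad
Load 2 — applied couple M₀=5 kN·m at a=16/3 m (b=L-a=8/3):
  θ_2 = (R_Ax²/2 - M_Ax)/EI  [x≤a] with R_A=5/6, M_A=5/3 = ((5/6)·2²/2 - (5/3)·2)/200000 = -1/120000 rad
Load 3 — triangular load w₀=8 kN/m (0→w₀ over full span):
  θ_3 = -w₀(2x(L-x)(L-2x)(x+2L)+x²(L-x)²)/(120LEI) = -8·(2·2·(8-2)·(8-2·2)·(2+2·8)+2²·(8-2)²)/(120·8·200000) = -39/500000 rad
Load 4 — uniform load w=18 kN/m over full span:
  θ_4 = -wx(L-x)(L-2x)/(12EI) = -18·2·(8-2)·(8-2·2)/(12·200000) = -9/25000 rad
Superposition: θ = Σ θ_i = -6071/15000000 rad ≈ -0.000405 rad

θ(2) = -6071/15000000 rad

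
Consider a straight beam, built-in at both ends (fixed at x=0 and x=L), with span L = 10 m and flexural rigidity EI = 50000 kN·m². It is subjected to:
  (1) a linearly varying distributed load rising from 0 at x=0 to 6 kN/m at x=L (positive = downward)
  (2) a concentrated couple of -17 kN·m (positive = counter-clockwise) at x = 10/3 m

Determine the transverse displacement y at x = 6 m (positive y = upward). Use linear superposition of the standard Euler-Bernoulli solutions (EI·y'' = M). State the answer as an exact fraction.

Load 1 — triangular load w₀=6 kN/m (0→w₀ over full span):
  y_1 = -w₀x²(L-x)²(x+2L)/(120LEI) = -6·6²·(10-6)²·(6+2·10)/(120·10·50000) = -117/78125 m
Load 2 — applied couple M₀=-17 kN·m at a=10/3 m (b=L-a=20/3):
  y_2 = (R_Ax³/6 - M_Ax²/2 - M₀(x-a)²/2)/EI  [x>a] with R_A=-34/15, M_A=0 = ((-34/15)·6³/6 - 0·6²/2 - (-17)·(6-(10/3))²/2)/50000 = -119/281250 m
Superposition: y = Σ y_i = -2701/1406250 m ≈ -0.001921 m

y(6) = -2701/1406250 m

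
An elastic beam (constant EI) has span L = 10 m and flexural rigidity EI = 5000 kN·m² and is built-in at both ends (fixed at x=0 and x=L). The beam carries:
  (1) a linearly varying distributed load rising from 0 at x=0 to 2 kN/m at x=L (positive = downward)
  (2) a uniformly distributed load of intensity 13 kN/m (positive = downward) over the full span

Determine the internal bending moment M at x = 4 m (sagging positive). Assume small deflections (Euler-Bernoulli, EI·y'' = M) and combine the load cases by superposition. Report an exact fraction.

Load 1 — triangular load w₀=2 kN/m (0→w₀ over full span):
  M_1 = 3w₀Lx/20 - w₀L²/30 - w₀x³/(6L) = 3·2·10·4/20 - 2·10²/30 - 2·4³/(6·10) = 16/5 kN·m
Load 2 — uniform load w=13 kN/m over full span:
  M_2 = wLx/2 - wL²/12 - wx²/2 = 13·10·4/2 - 13·10²/12 - 13·4²/2 = 143/3 kN·m
Superposition: M = Σ M_i = 763/15 kN·m ≈ 50.866667 kN·m

M(4) = 763/15 kN·m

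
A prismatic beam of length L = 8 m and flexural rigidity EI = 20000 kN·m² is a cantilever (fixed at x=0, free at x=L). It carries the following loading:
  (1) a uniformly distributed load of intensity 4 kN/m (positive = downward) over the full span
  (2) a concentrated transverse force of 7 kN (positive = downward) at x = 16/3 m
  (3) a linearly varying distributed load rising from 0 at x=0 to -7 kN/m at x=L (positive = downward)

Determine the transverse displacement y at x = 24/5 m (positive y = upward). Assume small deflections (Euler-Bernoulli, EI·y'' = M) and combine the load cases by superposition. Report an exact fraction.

y(24/5) = -25128/9765625 m

Load 1 — uniform load w=4 kN/m over full span:
  y_1 = -wx²(x²-4Lx+6L²)/(24EI) = -4·(24/5)²·((24/5)²-4·8·(24/5)+6·8²)/(24·20000) = -19008/390625 m
Load 2 — point force P=7 kN at a=16/3 m (b=L-a=8/3):
  y_2 = -Px²(3a-x)/(6EI)  [x≤a] = -7·(24/5)²·(3·(16/3)-(24/5))/(6·20000) = -1176/78125 m
Load 3 — triangular load w₀=-7 kN/m (0→w₀ over full span):
  y_3 = (w₀Lx³/12-w₀L²x²/6-w₀x⁵/(120L))/EI = ((-7)·8·(24/5)³/12-(-7)·8²·(24/5)²/6-(-7)·(24/5)⁵/(120·8))/20000 = 597072/9765625 m
Superposition: y = Σ y_i = -25128/9765625 m ≈ -0.002573 m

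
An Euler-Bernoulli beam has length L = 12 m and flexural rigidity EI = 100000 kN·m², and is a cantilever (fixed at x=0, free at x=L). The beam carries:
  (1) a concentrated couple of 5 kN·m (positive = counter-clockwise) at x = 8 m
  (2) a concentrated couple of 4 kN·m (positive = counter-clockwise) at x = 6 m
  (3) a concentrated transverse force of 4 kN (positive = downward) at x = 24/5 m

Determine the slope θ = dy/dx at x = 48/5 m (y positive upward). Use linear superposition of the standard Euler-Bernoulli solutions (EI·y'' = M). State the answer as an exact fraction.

Load 1 — applied couple M₀=5 kN·m at a=8 m (b=L-a=4):
  θ_1 = M₀a/EI  [x>a] = 5·8/100000 = 1/2500 rad
Load 2 — applied couple M₀=4 kN·m at a=6 m (b=L-a=6):
  θ_2 = M₀a/EI  [x>a] = 4·6/100000 = 3/12500 rad
Load 3 — point force P=4 kN at a=24/5 m (b=L-a=36/5):
  θ_3 = -Pa²/(2EI)  [x>a] = -4·(24/5)²/(2·100000) = -36/78125 rad
Superposition: θ = Σ θ_i = 14/78125 rad ≈ 0.000179 rad

θ(48/5) = 14/78125 rad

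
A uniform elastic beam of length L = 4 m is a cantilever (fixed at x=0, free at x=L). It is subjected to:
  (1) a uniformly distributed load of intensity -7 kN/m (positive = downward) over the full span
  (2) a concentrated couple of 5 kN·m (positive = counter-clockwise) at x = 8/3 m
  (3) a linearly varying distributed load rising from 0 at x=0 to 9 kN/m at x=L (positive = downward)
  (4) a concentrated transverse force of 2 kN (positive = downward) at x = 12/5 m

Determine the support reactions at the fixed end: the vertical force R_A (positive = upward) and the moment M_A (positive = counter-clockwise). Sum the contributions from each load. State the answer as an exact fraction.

Load 1 — uniform load w=-7 kN/m over full span:
  R_A = wL = (-7)·4 = -28 kN
  M_A = wL²/2 = (-7)·4²/2 = -56 kN·m
Load 2 — applied couple M₀=5 kN·m at a=8/3 m (b=L-a=4/3):
  R_A = 0 kN
  M_A = -M₀ = -5 kN·m
Load 3 — triangular load w₀=9 kN/m (0→w₀ over full span):
  R_A = w₀L/2 = 9·4/2 = 18 kN
  M_A = w₀L²/3 = 9·4²/3 = 48 kN·m
Load 4 — point force P=2 kN at a=12/5 m (b=L-a=8/5):
  R_A = P = 2 kN
  M_A = Pa = 2·(12/5) = 24/5 kN·m
Superposition: R_A = -8 kN, M_A = -41/5 kN·m

R_A = -8 kN, M_A = -41/5 kN·m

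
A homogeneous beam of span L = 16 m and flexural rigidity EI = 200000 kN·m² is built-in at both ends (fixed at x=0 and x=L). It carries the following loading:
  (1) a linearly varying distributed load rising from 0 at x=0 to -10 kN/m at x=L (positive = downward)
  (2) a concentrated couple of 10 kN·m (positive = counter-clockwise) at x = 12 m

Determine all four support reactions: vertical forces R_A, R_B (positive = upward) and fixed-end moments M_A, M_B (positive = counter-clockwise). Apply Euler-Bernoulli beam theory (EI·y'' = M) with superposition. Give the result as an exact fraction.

Load 1 — triangular load w₀=-10 kN/m (0→w₀ over full span):
  R_A = 3w₀L/20 = 3·(-10)·16/20 = -24 kN
  M_A = w₀L²/30 = (-10)·16²/30 = -256/3 kN·m
  R_B = 7w₀L/20 = 7·(-10)·16/20 = -56 kN
  M_B = -w₀L²/20 = -(-10)·16²/20 = 128 kN·m
Load 2 — applied couple M₀=10 kN·m at a=12 m (b=L-a=4):
  R_A = 6M₀ab/L³ = 6·10·12·4/16³ = 45/64 kN
  M_A = M₀b(2a-b)/L² = 10·4·(2·12-4)/16² = 25/8 kN·m
  R_B = -6M₀ab/L³ = -6·10·12·4/16³ = -45/64 kN
  M_B = M₀a(2b-a)/L² = 10·12·(2·4-12)/16² = -15/8 kN·m
Superposition: R_A = -1491/64 kN, M_A = -1973/24 kN·m, R_B = -3629/64 kN, M_B = 1009/8 kN·m

R_A = -1491/64 kN, M_A = -1973/24 kN·m, R_B = -3629/64 kN, M_B = 1009/8 kN·m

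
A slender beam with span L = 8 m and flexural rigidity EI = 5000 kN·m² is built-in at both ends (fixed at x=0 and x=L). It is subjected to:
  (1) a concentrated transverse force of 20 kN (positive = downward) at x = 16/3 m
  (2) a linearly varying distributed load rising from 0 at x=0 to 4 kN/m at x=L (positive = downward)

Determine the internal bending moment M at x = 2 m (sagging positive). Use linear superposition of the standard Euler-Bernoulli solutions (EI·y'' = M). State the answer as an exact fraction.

Load 1 — point force P=20 kN at a=16/3 m (b=L-a=8/3):
  M_1 = Pb²(3a+b)x/L³ - Pab²/L²  [x≤a] = 20·(8/3)²·(3·(16/3)+(8/3))·2/8³ - 20·(16/3)·(8/3)²/8² = -40/27 kN·m
Load 2 — triangular load w₀=4 kN/m (0→w₀ over full span):
  M_2 = 3w₀Lx/20 - w₀L²/30 - w₀x³/(6L) = 3·4·8·2/20 - 4·8²/30 - 4·2³/(6·8) = 2/5 kN·m
Superposition: M = Σ M_i = -146/135 kN·m ≈ -1.081481 kN·m

M(2) = -146/135 kN·m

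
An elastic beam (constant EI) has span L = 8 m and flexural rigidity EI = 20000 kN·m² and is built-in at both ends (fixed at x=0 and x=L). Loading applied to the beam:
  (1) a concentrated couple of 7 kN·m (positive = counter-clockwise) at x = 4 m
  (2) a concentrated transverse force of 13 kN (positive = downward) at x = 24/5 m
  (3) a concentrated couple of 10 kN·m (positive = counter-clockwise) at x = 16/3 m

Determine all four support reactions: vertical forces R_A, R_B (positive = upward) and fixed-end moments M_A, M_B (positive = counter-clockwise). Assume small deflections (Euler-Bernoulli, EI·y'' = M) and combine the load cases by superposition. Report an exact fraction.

Load 1 — applied couple M₀=7 kN·m at a=4 m (b=L-a=4):
  R_A = 6M₀ab/L³ = 6·7·4·4/8³ = 21/16 kN
  M_A = M₀b(2a-b)/L² = 7·4·(2·4-4)/8² = 7/4 kN·m
  R_B = -6M₀ab/L³ = -6·7·4·4/8³ = -21/16 kN
  M_B = M₀a(2b-a)/L² = 7·4·(2·4-4)/8² = 7/4 kN·m
Load 2 — point force P=13 kN at a=24/5 m (b=L-a=16/5):
  R_A = Pb²(3a+b)/L³ = 13·(16/5)²·(3·(24/5)+(16/5))/8³ = 572/125 kN
  M_A = Pab²/L² = 13·(24/5)·(16/5)²/8² = 1248/125 kN·m
  R_B = Pa²(a+3b)/L³ = 13·(24/5)²·((24/5)+3·(16/5))/8³ = 1053/125 kN
  M_B = -Pa²b/L² = -13·(24/5)²·(16/5)/8² = -1872/125 kN·m
Load 3 — applied couple M₀=10 kN·m at a=16/3 m (b=L-a=8/3):
  R_A = 6M₀ab/L³ = 6·10·(16/3)·(8/3)/8³ = 5/3 kN
  M_A = M₀b(2a-b)/L² = 10·(8/3)·(2·(16/3)-(8/3))/8² = 10/3 kN·m
  R_B = -6M₀ab/L³ = -6·10·(16/3)·(8/3)/8³ = -5/3 kN
  M_B = M₀a(2b-a)/L² = 10·(16/3)·(2·(8/3)-(16/3))/8² = 0 kN·m
Superposition: R_A = 45331/6000 kN, M_A = 22601/1500 kN·m, R_B = 32669/6000 kN, M_B = -6613/500 kN·m

R_A = 45331/6000 kN, M_A = 22601/1500 kN·m, R_B = 32669/6000 kN, M_B = -6613/500 kN·m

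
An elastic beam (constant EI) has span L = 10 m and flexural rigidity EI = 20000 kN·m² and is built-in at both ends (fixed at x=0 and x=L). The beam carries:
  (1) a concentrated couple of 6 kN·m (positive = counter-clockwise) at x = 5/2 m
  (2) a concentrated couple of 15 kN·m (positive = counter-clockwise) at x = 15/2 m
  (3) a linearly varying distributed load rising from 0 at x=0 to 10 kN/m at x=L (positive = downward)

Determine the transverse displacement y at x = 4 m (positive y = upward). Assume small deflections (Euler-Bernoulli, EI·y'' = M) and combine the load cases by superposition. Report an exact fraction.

Load 1 — applied couple M₀=6 kN·m at a=5/2 m (b=L-a=15/2):
  y_1 = (R_Ax³/6 - M_Ax²/2 - M₀(x-a)²/2)/EI  [x>a] with R_A=27/40, M_A=-9/8 = ((27/40)·4³/6 - (-9/8)·4²/2 - 6·(4-(5/2))²/2)/20000 = 189/400000 m
Load 2 — applied couple M₀=15 kN·m at a=15/2 m (b=L-a=5/2):
  y_2 = (R_Ax³/6 - M_Ax²/2)/EI  [x≤a] with R_A=27/16, M_A=75/16 = ((27/16)·4³/6 - (75/16)·4²/2)/20000 = -39/40000 m
Load 3 — triangular load w₀=10 kN/m (0→w₀ over full span):
  y_3 = -w₀x²(L-x)²(x+2L)/(120LEI) = -10·4²·(10-4)²·(4+2·10)/(120·10·20000) = -18/3125 m
Superposition: y = Σ y_i = -501/80000 m ≈ -0.006262 m

y(4) = -501/80000 m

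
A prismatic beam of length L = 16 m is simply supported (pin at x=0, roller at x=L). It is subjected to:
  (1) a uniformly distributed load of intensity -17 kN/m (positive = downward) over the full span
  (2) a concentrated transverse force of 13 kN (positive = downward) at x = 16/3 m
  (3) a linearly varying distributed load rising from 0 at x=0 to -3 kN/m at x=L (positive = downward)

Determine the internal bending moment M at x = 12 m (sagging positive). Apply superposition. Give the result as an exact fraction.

M(12) = -1298/3 kN·m

Load 1 — uniform load w=-17 kN/m over full span:
  M_1 = wx(L-x)/2 = (-17)·12·(16-12)/2 = -408 kN·m
Load 2 — point force P=13 kN at a=16/3 m (b=L-a=32/3):
  M_2 = Pa(L-x)/L  [x>a] = 13·(16/3)·(16-12)/16 = 52/3 kN·m
Load 3 — triangular load w₀=-3 kN/m (0→w₀ over full span):
  M_3 = w₀Lx/6 - w₀x³/(6L) = (-3)·16·12/6 - (-3)·12³/(6·16) = -42 kN·m
Superposition: M = Σ M_i = -1298/3 kN·m ≈ -432.666667 kN·m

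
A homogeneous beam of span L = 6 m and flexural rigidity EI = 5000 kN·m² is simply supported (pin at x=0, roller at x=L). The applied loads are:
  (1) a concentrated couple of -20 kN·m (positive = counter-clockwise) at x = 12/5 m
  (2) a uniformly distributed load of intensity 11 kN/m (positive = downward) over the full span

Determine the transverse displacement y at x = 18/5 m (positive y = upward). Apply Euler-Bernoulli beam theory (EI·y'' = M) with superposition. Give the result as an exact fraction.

Load 1 — applied couple M₀=-20 kN·m at a=12/5 m (b=L-a=18/5):
  y_1 = (M₀x³/(6L)-M₀(x-a)²/2+C₁x)/EI  [x>a] with C₁=M₀(3b²-L²)/(6L)=-8/5 = ((-20)·(18/5)³/(6·6)-(-20)·((18/5)-(12/5))²/2+(-8/5)·(18/5))/5000 = -54/15625 m
Load 2 — uniform load w=11 kN/m over full span:
  y_2 = -wx(L³-2Lx²+x³)/(24EI) = -11·(18/5)·(6³-2·6·(18/5)²+(18/5)³)/(24·5000) = -27621/781250 m
Superposition: y = Σ y_i = -30321/781250 m ≈ -0.038811 m

y(18/5) = -30321/781250 m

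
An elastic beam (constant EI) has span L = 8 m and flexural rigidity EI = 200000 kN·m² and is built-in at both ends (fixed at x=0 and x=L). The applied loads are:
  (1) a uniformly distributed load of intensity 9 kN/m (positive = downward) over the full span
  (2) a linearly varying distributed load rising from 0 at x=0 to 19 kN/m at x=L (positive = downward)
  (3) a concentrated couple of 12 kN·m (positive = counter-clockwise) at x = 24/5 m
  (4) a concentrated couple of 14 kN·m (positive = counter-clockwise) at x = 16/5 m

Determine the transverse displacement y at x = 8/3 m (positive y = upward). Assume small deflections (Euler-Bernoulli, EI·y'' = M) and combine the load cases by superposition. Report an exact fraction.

y(8/3) = -44257/56953125 m

Load 1 — uniform load w=9 kN/m over full span:
  y_1 = -wx²(L-x)²/(24EI) = -9·(8/3)²·(8-(8/3))²/(24·200000) = -32/84375 m
Load 2 — triangular load w₀=19 kN/m (0→w₀ over full span):
  y_2 = -w₀x²(L-x)²(x+2L)/(120LEI) = -19·(8/3)²·(8-(8/3))²·((8/3)+2·8)/(120·8·200000) = -4256/11390625 m
Load 3 — applied couple M₀=12 kN·m at a=24/5 m (b=L-a=16/5):
  y_3 = (R_Ax³/6 - M_Ax²/2)/EI  [x≤a] with R_A=54/25, M_A=96/25 = ((54/25)·(8/3)³/6 - (96/25)·(8/3)²/2)/200000 = -8/234375 m
Load 4 — applied couple M₀=14 kN·m at a=16/5 m (b=L-a=24/5):
  y_4 = (R_Ax³/6 - M_Ax²/2)/EI  [x≤a] with R_A=63/25, M_A=42/25 = ((63/25)·(8/3)³/6 - (42/25)·(8/3)²/2)/200000 = 7/703125 m
Superposition: y = Σ y_i = -44257/56953125 m ≈ -0.000777 m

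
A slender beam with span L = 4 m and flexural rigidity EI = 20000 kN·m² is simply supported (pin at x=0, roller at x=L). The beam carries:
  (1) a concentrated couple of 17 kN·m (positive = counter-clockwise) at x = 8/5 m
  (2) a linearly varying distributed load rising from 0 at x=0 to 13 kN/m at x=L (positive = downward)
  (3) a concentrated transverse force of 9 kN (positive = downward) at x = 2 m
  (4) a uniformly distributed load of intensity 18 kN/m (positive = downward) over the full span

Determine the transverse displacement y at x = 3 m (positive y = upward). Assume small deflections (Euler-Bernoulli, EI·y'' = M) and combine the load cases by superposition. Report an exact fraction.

Load 1 — applied couple M₀=17 kN·m at a=8/5 m (b=L-a=12/5):
  y_1 = (M₀x³/(6L)-M₀(x-a)²/2+C₁x)/EI  [x>a] with C₁=M₀(3b²-L²)/(6L)=68/75 = (17·3³/(6·4)-17·(3-(8/5))²/2+(68/75)·3)/20000 = 1037/4000000 m
Load 2 — triangular load w₀=13 kN/m (0→w₀ over full span):
  y_2 = -w₀x(7L⁴-10L²x²+3x⁴)/(360LEI) = -13·3·(7·4⁴-10·4²·3²+3·3⁴)/(360·4·20000) = -1547/1920000 m
Load 3 — point force P=9 kN at a=2 m (b=L-a=2):
  y_3 = -Pa(L-x)(2Lx-a²-x²)/(6LEI)  [x>a] = -9·2·(4-3)·(2·4·3-2²-3²)/(6·4·20000) = -33/80000 m
Load 4 — uniform load w=18 kN/m over full span:
  y_4 = -wx(L³-2Lx²+x³)/(24EI) = -18·3·(4³-2·4·3²+3³)/(24·20000) = -171/80000 m
Superposition: y = Σ y_i = -148631/48000000 m ≈ -0.003096 m

y(3) = -148631/48000000 m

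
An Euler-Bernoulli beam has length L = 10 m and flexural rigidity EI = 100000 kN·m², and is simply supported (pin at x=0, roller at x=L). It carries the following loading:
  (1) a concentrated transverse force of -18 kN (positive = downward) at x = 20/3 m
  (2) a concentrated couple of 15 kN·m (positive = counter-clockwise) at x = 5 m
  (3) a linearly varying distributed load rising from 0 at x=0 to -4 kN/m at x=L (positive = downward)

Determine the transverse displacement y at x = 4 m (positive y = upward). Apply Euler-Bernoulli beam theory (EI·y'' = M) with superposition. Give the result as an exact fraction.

y(4) = 118343/22500000 m

Load 1 — point force P=-18 kN at a=20/3 m (b=L-a=10/3):
  y_1 = -Pbx(L²-b²-x²)/(6LEI)  [x≤a] = -(-18)·(10/3)·4·(10²-(10/3)²-4²)/(6·10·100000) = 82/28125 m
Load 2 — applied couple M₀=15 kN·m at a=5 m (b=L-a=5):
  y_2 = (M₀x³/(6L)+C₁x)/EI  [x≤a] with C₁=M₀(3b²-L²)/(6L)=-25/4 = (15·4³/(6·10)+(-25/4)·4)/100000 = -9/100000 m
Load 3 — triangular load w₀=-4 kN/m (0→w₀ over full span):
  y_3 = -w₀x(7L⁴-10L²x²+3x⁴)/(360LEI) = -(-4)·4·(7·10⁴-10·10²·4²+3·4⁴)/(360·10·100000) = 1141/468750 m
Superposition: y = Σ y_i = 118343/22500000 m ≈ 0.005260 m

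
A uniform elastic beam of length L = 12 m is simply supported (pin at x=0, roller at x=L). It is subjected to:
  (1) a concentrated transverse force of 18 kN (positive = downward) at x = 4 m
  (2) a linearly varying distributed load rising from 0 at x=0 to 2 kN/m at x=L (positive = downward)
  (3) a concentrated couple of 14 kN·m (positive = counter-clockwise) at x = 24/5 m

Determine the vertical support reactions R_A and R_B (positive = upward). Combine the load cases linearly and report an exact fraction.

R_A = 103/6 kN, R_B = 77/6 kN

Load 1 — point force P=18 kN at a=4 m (b=L-a=8):
  R_A = Pb/L = 18·8/12 = 12 kN
  R_B = Pa/L = 18·4/12 = 6 kN
Load 2 — triangular load w₀=2 kN/m (0→w₀ over full span):
  R_A = w₀L/6 = 2·12/6 = 4 kN
  R_B = w₀L/3 = 2·12/3 = 8 kN
Load 3 — applied couple M₀=14 kN·m at a=24/5 m (b=L-a=36/5):
  R_A = M₀/L = 14/12 = 7/6 kN
  R_B = -M₀/L = -14/12 = -7/6 kN
Superposition: R_A = 103/6 kN, R_B = 77/6 kN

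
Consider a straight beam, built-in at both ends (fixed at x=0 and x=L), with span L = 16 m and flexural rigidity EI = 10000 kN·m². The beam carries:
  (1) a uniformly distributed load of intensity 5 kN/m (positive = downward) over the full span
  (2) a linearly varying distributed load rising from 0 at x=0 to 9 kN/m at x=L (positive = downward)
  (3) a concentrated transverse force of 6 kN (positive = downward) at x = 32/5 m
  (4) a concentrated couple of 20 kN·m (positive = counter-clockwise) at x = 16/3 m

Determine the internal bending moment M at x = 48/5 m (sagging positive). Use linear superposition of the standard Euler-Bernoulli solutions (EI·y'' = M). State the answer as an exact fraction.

M(48/5) = 177844/1875 kN·m

Load 1 — uniform load w=5 kN/m over full span:
  M_1 = wLx/2 - wL²/12 - wx²/2 = 5·16·(48/5)/2 - 5·16²/12 - 5·(48/5)²/2 = 704/15 kN·m
Load 2 — triangular load w₀=9 kN/m (0→w₀ over full span):
  M_2 = 3w₀Lx/20 - w₀L²/30 - w₀x³/(6L) = 3·9·16·(48/5)/20 - 9·16²/30 - 9·(48/5)³/(6·16) = 5952/125 kN·m
Load 3 — point force P=6 kN at a=32/5 m (b=L-a=48/5):
  M_3 = Pa²(a+3b)(L-x)/L³ - Pa²b/L²  [x>a] = 6·(32/5)²·((32/5)+3·(48/5))·(16-(48/5))/16³ - 6·(32/5)²·(48/5)/16² = 2688/625 kN·m
Load 4 — applied couple M₀=20 kN·m at a=16/3 m (b=L-a=32/3):
  M_4 = R_Ax - M_A - M₀  [x>a] with R_A=5/3, M_A=0 = (5/3)·(48/5) - 0 - 20 = -4 kN·m
Superposition: M = Σ M_i = 177844/1875 kN·m ≈ 94.850133 kN·m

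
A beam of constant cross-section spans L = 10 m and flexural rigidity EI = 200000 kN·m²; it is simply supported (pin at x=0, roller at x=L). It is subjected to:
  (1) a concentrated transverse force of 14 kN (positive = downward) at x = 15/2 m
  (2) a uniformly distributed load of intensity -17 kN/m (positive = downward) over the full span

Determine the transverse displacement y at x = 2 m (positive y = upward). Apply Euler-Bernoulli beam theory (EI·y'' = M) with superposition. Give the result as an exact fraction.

Load 1 — point force P=14 kN at a=15/2 m (b=L-a=5/2):
  y_1 = -Pbx(L²-b²-x²)/(6LEI)  [x≤a] = -14·(5/2)·2·(10²-(5/2)²-2²)/(6·10·200000) = -2513/4800000 m
Load 2 — uniform load w=-17 kN/m over full span:
  y_2 = -wx(L³-2Lx²+x³)/(24EI) = -(-17)·2·(10³-2·10·2²+2³)/(24·200000) = 493/75000 m
Superposition: y = Σ y_i = 29039/4800000 m ≈ 0.006050 m

y(2) = 29039/4800000 m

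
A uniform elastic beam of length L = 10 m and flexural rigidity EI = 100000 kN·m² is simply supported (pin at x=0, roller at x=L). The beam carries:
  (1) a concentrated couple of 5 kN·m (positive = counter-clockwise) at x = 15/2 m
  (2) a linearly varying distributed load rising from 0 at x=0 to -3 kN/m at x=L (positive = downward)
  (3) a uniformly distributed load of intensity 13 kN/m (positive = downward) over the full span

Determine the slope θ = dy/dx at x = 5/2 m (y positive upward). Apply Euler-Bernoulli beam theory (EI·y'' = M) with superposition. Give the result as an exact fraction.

Load 1 — applied couple M₀=5 kN·m at a=15/2 m (b=L-a=5/2):
  θ_1 = (M₀x²/(2L)+C₁)/EI  [x≤a] with C₁=M₀(3b²-L²)/(6L)=-325/48 = (5·(5/2)²/(2·10)+(-325/48))/100000 = -1/19200 rad
Load 2 — triangular load w₀=-3 kN/m (0→w₀ over full span):
  θ_2 = -w₀(7L⁴-30L²x²+15x⁴)/(360LEI) = -(-3)·(7·10⁴-30·10²·(5/2)²+15·(5/2)⁴)/(360·10·100000) = 1327/3072000 rad
Load 3 — uniform load w=13 kN/m over full span:
  θ_3 = -w(L³-6Lx²+4x³)/(24EI) = -13·(10³-6·10·(5/2)²+4·(5/2)³)/(24·100000) = -143/38400 rad
Superposition: θ = Σ θ_i = -10273/3072000 rad ≈ -0.003344 rad

θ(5/2) = -10273/3072000 rad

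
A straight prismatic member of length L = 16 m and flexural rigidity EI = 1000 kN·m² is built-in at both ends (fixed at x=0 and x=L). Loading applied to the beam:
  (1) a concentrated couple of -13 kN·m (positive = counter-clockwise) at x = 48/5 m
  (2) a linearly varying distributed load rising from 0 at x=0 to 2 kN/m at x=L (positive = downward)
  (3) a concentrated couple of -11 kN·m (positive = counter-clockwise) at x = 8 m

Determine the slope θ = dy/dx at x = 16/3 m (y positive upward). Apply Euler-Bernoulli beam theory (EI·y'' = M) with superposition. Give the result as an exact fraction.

θ(16/3) = -16268/759375 rad

Load 1 — applied couple M₀=-13 kN·m at a=48/5 m (b=L-a=32/5):
  θ_1 = (R_Ax²/2 - M_Ax)/EI  [x≤a] with R_A=-117/100, M_A=-104/25 = ((-117/100)·(16/3)²/2 - (-104/25)·(16/3))/1000 = 52/9375 rad
Load 2 — triangular load w₀=2 kN/m (0→w₀ over full span):
  θ_2 = -w₀(2x(L-x)(L-2x)(x+2L)+x²(L-x)²)/(120LEI) = -2·(2·(16/3)·(16-(16/3))·(16-2·(16/3))·((16/3)+2·16)+(16/3)²·(16-(16/3))²)/(120·16·1000) = -4096/151875 rad
Load 3 — applied couple M₀=-11 kN·m at a=8 m (b=L-a=8):
  θ_3 = (R_Ax²/2 - M_Ax)/EI  [x≤a] with R_A=-33/32, M_A=-11/4 = ((-33/32)·(16/3)²/2 - (-11/4)·(16/3))/1000 = 0 rad
Superposition: θ = Σ θ_i = -16268/759375 rad ≈ -0.021423 rad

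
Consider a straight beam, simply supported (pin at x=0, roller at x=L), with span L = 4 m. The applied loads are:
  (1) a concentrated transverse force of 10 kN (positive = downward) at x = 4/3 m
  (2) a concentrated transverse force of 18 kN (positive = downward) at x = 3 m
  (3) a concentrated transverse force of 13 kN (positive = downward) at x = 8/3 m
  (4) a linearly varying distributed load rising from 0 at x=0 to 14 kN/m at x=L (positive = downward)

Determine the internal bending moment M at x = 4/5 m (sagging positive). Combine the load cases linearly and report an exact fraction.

M(4/5) = 2446/125 kN·m

Load 1 — point force P=10 kN at a=4/3 m (b=L-a=8/3):
  M_1 = Pbx/L  [x≤a] = 10·(8/3)·(4/5)/4 = 16/3 kN·m
Load 2 — point force P=18 kN at a=3 m (b=L-a=1):
  M_2 = Pbx/L  [x≤a] = 18·1·(4/5)/4 = 18/5 kN·m
Load 3 — point force P=13 kN at a=8/3 m (b=L-a=4/3):
  M_3 = Pbx/L  [x≤a] = 13·(4/3)·(4/5)/4 = 52/15 kN·m
Load 4 — triangular load w₀=14 kN/m (0→w₀ over full span):
  M_4 = w₀Lx/6 - w₀x³/(6L) = 14·4·(4/5)/6 - 14·(4/5)³/(6·4) = 896/125 kN·m
Superposition: M = Σ M_i = 2446/125 kN·m ≈ 19.568000 kN·m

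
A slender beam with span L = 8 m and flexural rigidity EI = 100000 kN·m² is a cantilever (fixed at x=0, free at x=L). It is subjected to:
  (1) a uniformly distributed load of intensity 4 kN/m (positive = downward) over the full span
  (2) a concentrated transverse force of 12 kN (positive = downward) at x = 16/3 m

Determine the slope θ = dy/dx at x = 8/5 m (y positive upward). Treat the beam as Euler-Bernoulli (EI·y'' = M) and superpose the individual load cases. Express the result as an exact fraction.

θ(8/5) = -2972/1171875 rad

Load 1 — uniform load w=4 kN/m over full span:
  θ_1 = -wx(x²-3Lx+3L²)/(6EI) = -4·(8/5)·((8/5)²-3·8·(8/5)+3·8²)/(6·100000) = -1952/1171875 rad
Load 2 — point force P=12 kN at a=16/3 m (b=L-a=8/3):
  θ_2 = -Px(2a-x)/(2EI)  [x≤a] = -12·(8/5)·(2·(16/3)-(8/5))/(2·100000) = -68/78125 rad
Superposition: θ = Σ θ_i = -2972/1171875 rad ≈ -0.002536 rad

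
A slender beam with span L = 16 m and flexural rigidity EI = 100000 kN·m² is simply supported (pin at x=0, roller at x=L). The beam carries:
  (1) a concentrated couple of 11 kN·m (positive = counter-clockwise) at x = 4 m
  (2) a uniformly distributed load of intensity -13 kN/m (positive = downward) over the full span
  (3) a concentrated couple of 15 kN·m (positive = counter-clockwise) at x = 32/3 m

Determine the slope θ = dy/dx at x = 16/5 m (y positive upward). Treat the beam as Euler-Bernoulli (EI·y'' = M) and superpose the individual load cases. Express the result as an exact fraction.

θ(16/5) = 439751/25000000 rad

Load 1 — applied couple M₀=11 kN·m at a=4 m (b=L-a=12):
  θ_1 = (M₀x²/(2L)+C₁)/EI  [x≤a] with C₁=M₀(3b²-L²)/(6L)=121/6 = (11·(16/5)²/(2·16)+(121/6))/100000 = 3553/15000000 rad
Load 2 — uniform load w=-13 kN/m over full span:
  θ_2 = -w(L³-6Lx²+4x³)/(24EI) = -(-13)·(16³-6·16·(16/5)²+4·(16/5)³)/(24·100000) = 6864/390625 rad
Load 3 — applied couple M₀=15 kN·m at a=32/3 m (b=L-a=16/3):
  θ_3 = (M₀x²/(2L)+C₁)/EI  [x≤a] with C₁=M₀(3b²-L²)/(6L)=-80/3 = (15·(16/5)²/(2·16)+(-80/3))/100000 = -41/187500 rad
Superposition: θ = Σ θ_i = 439751/25000000 rad ≈ 0.017590 rad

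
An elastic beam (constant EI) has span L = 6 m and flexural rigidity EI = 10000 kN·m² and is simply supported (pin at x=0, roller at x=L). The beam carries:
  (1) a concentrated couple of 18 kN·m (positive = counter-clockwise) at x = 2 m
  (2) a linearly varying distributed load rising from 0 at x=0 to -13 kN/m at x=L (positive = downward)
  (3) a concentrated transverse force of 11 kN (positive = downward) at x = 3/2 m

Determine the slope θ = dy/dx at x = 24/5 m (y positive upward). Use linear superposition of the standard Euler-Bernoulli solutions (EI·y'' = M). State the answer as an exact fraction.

θ(24/5) = -871761/200000000 rad

Load 1 — applied couple M₀=18 kN·m at a=2 m (b=L-a=4):
  θ_1 = (M₀x²/(2L)-M₀(x-a)+C₁)/EI  [x>a] with C₁=M₀(3b²-L²)/(6L)=6 = (18·(24/5)²/(2·6)-18·((24/5)-2)+6)/10000 = -123/125000 rad
Load 2 — triangular load w₀=-13 kN/m (0→w₀ over full span):
  θ_2 = -w₀(7L⁴-30L²x²+15x⁴)/(360LEI) = -(-13)·(7·6⁴-30·6²·(24/5)²+15·(24/5)⁴)/(360·6·10000) = -29523/6250000 rad
Load 3 — point force P=11 kN at a=3/2 m (b=L-a=9/2):
  θ_3 = -Pa(2L²-6Lx+3x²+a²)/(6LEI)  [x>a] = -11·(3/2)·(2·6²-6·6·(24/5)+3·(24/5)²+(3/2)²)/(6·6·10000) = 10791/8000000 rad
Superposition: θ = Σ θ_i = -871761/200000000 rad ≈ -0.004359 rad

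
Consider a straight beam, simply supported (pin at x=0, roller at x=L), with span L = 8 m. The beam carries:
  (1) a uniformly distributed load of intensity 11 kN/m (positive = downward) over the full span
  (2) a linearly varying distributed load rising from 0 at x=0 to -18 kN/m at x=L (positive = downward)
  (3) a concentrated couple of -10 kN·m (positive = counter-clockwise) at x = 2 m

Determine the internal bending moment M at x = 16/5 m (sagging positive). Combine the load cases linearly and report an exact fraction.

M(16/5) = 3246/125 kN·m

Load 1 — uniform load w=11 kN/m over full span:
  M_1 = wx(L-x)/2 = 11·(16/5)·(8-(16/5))/2 = 2112/25 kN·m
Load 2 — triangular load w₀=-18 kN/m (0→w₀ over full span):
  M_2 = w₀Lx/6 - w₀x³/(6L) = (-18)·8·(16/5)/6 - (-18)·(16/5)³/(6·8) = -8064/125 kN·m
Load 3 — applied couple M₀=-10 kN·m at a=2 m (b=L-a=6):
  M_3 = M₀x/L - M₀  [x>a] = (-10)·(16/5)/8 - (-10) = 6 kN·m
Superposition: M = Σ M_i = 3246/125 kN·m ≈ 25.968000 kN·m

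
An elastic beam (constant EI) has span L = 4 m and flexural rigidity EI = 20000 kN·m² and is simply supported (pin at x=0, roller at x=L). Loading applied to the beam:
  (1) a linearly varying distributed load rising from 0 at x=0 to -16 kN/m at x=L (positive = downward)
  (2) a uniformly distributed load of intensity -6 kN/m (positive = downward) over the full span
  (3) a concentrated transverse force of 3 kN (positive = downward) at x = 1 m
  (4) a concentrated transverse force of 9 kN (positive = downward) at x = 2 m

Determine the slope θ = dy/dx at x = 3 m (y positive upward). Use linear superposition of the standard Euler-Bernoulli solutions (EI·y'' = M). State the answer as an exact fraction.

Load 1 — triangular load w₀=-16 kN/m (0→w₀ over full span):
  θ_1 = -w₀(7L⁴-30L²x²+15x⁴)/(360LEI) = -(-16)·(7·4⁴-30·4²·3²+15·3⁴)/(360·4·20000) = -1313/1800000 rad
Load 2 — uniform load w=-6 kN/m over full span:
  θ_2 = -w(L³-6Lx²+4x³)/(24EI) = -(-6)·(4³-6·4·3²+4·3³)/(24·20000) = -11/20000 rad
Load 3 — point force P=3 kN at a=1 m (b=L-a=3):
  θ_3 = -Pa(2L²-6Lx+3x²+a²)/(6LEI)  [x>a] = -3·1·(2·4²-6·4·3+3·3²+1²)/(6·4·20000) = 3/40000 rad
Load 4 — point force P=9 kN at a=2 m (b=L-a=2):
  θ_4 = -Pa(2L²-6Lx+3x²+a²)/(6LEI)  [x>a] = -9·2·(2·4²-6·4·3+3·3²+2²)/(6·4·20000) = 27/80000 rad
Superposition: θ = Σ θ_i = -3121/3600000 rad ≈ -0.000867 rad

θ(3) = -3121/3600000 rad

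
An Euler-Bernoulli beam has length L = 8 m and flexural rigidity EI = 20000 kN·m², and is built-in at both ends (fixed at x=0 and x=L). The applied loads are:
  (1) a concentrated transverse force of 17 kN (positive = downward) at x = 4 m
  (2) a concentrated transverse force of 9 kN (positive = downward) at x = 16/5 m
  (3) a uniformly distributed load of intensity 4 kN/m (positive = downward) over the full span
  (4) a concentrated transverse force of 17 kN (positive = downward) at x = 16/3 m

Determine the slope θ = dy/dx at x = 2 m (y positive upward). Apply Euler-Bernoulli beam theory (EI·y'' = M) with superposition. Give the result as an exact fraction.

Load 1 — point force P=17 kN at a=4 m (b=L-a=4):
  θ_1 = -Pb²x(2aL-(3a+b)x)/(2L³EI)  [x≤a] = -17·4²·2·(2·4·8-(3·4+4)·2)/(2·8³·20000) = -17/20000 rad
Load 2 — point force P=9 kN at a=16/5 m (b=L-a=24/5):
  θ_2 = -Pb²x(2aL-(3a+b)x)/(2L³EI)  [x≤a] = -9·(24/5)²·2·(2·(16/5)·8-(3·(16/5)+(24/5))·2)/(2·8³·20000) = -567/1250000 rad
Load 3 — uniform load w=4 kN/m over full span:
  θ_3 = -wx(L-x)(L-2x)/(12EI) = -4·2·(8-2)·(8-2·2)/(12·20000) = -1/1250 rad
Load 4 — point force P=17 kN at a=16/3 m (b=L-a=8/3):
  θ_4 = -Pb²x(2aL-(3a+b)x)/(2L³EI)  [x≤a] = -17·(8/3)²·2·(2·(16/3)·8-(3·(16/3)+(8/3))·2)/(2·8³·20000) = -17/30000 rad
Superposition: θ = Σ θ_i = -20027/7500000 rad ≈ -0.002670 rad

θ(2) = -20027/7500000 rad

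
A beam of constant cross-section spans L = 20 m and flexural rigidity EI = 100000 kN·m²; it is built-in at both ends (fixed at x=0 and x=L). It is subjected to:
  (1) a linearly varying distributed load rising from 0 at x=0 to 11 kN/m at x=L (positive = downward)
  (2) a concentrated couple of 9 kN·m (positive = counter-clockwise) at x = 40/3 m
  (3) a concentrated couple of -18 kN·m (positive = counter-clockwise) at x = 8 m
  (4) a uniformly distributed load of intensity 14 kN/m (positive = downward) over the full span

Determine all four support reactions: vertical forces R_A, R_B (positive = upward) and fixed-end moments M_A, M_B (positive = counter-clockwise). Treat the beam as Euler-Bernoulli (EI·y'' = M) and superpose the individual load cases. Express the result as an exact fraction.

R_A = 21538/125 kN, M_A = 46063/75 kN·m, R_B = 27212/125 kN, M_B = -51932/75 kN·m

Load 1 — triangular load w₀=11 kN/m (0→w₀ over full span):
  R_A = 3w₀L/20 = 3·11·20/20 = 33 kN
  M_A = w₀L²/30 = 11·20²/30 = 440/3 kN·m
  R_B = 7w₀L/20 = 7·11·20/20 = 77 kN
  M_B = -w₀L²/20 = -11·20²/20 = -220 kN·m
Load 2 — applied couple M₀=9 kN·m at a=40/3 m (b=L-a=20/3):
  R_A = 6M₀ab/L³ = 6·9·(40/3)·(20/3)/20³ = 3/5 kN
  M_A = M₀b(2a-b)/L² = 9·(20/3)·(2·(40/3)-(20/3))/20² = 3 kN·m
  R_B = -6M₀ab/L³ = -6·9·(40/3)·(20/3)/20³ = -3/5 kN
  M_B = M₀a(2b-a)/L² = 9·(40/3)·(2·(20/3)-(40/3))/20² = 0 kN·m
Load 3 — applied couple M₀=-18 kN·m at a=8 m (b=L-a=12):
  R_A = 6M₀ab/L³ = 6·(-18)·8·12/20³ = -162/125 kN
  M_A = M₀b(2a-b)/L² = (-18)·12·(2·8-12)/20² = -54/25 kN·m
  R_B = -6M₀ab/L³ = -6·(-18)·8·12/20³ = 162/125 kN
  M_B = M₀a(2b-a)/L² = (-18)·8·(2·12-8)/20² = -144/25 kN·m
Load 4 — uniform load w=14 kN/m over full span:
  R_A = wL/2 = 14·20/2 = 140 kN
  M_A = wL²/12 = 14·20²/12 = 1400/3 kN·m
  R_B = wL/2 = 14·20/2 = 140 kN
  M_B = -wL²/12 = -14·20²/12 = -1400/3 kN·m
Superposition: R_A = 21538/125 kN, M_A = 46063/75 kN·m, R_B = 27212/125 kN, M_B = -51932/75 kN·m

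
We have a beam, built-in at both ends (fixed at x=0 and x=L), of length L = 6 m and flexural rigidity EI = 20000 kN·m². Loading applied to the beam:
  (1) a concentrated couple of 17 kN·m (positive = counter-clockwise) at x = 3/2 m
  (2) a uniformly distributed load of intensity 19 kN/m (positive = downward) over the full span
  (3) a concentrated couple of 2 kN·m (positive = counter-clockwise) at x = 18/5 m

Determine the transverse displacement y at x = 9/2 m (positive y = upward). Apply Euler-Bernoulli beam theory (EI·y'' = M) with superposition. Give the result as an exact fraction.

y(9/2) = -8163/5120000 m

Load 1 — applied couple M₀=17 kN·m at a=3/2 m (b=L-a=9/2):
  y_1 = (R_Ax³/6 - M_Ax²/2 - M₀(x-a)²/2)/EI  [x>a] with R_A=51/16, M_A=-51/16 = ((51/16)·(9/2)³/6 - (-51/16)·(9/2)²/2 - 17·((9/2)-(3/2))²/2)/20000 = 1071/5120000 m
Load 2 — uniform load w=19 kN/m over full span:
  y_2 = -wx²(L-x)²/(24EI) = -19·(9/2)²·(6-(9/2))²/(24·20000) = -4617/2560000 m
Load 3 — applied couple M₀=2 kN·m at a=18/5 m (b=L-a=12/5):
  y_3 = (R_Ax³/6 - M_Ax²/2 - M₀(x-a)²/2)/EI  [x>a] with R_A=12/25, M_A=16/25 = ((12/25)·(9/2)³/6 - (16/25)·(9/2)²/2 - 2·((9/2)-(18/5))²/2)/20000 = 0 m
Superposition: y = Σ y_i = -8163/5120000 m ≈ -0.001594 m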